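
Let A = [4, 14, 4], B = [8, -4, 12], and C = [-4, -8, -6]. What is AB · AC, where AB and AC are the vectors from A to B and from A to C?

AB = B − A = (4, -18, 8)
AC = C − A = (-8, -22, -10)
AB · AC = 4·(-8) + (-18)·(-22) + 8·(-10) = -32 + 396 - 80 = 284

284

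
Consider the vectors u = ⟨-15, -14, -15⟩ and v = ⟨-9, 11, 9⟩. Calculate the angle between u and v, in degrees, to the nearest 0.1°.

111.1

u · v = (-15)·(-9) + (-14)·11 + (-15)·9 = 135 - 154 - 135 = -154
|u|² = 225 + 196 + 225 = 646,  |u| = √646 ≈ 25.416530
|v|² = 81 + 121 + 81 = 283,  |v| = √283 ≈ 16.822604
cos θ = -154 / (25.416530 · 16.822604) ≈ -0.36017
θ = arccos(-0.36017) ≈ 111.1°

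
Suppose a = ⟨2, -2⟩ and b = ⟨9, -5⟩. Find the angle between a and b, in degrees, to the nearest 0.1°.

a · b = 2·9 + (-2)·(-5) = 18 + 10 = 28
|a|² = 4 + 4 = 8,  |a| = √8 ≈ 2.828427
|b|² = 81 + 25 = 106,  |b| = √106 ≈ 10.295630
cos θ = 28 / (2.828427 · 10.295630) ≈ 0.96152
θ = arccos(0.96152) ≈ 15.9°

15.9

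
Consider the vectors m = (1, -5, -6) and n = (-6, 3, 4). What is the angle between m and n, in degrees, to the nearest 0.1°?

137.0

m · n = 1·(-6) + (-5)·3 + (-6)·4 = -6 - 15 - 24 = -45
|m|² = 1 + 25 + 36 = 62,  |m| = √62 ≈ 7.874008
|n|² = 36 + 9 + 16 = 61,  |n| = √61 ≈ 7.810250
cos θ = -45 / (7.874008 · 7.810250) ≈ -0.73173
θ = arccos(-0.73173) ≈ 137.0°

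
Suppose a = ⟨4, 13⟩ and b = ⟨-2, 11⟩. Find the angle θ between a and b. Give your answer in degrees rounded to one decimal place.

a · b = 4·(-2) + 13·11 = -8 + 143 = 135
|a|² = 16 + 169 = 185,  |a| = √185 ≈ 13.601471
|b|² = 4 + 121 = 125,  |b| = √125 ≈ 11.180340
cos θ = 135 / (13.601471 · 11.180340) ≈ 0.88775
θ = arccos(0.88775) ≈ 27.4°

27.4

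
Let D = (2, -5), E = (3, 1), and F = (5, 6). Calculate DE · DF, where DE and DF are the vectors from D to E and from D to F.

69

DE = E − D = (1, 6)
DF = F − D = (3, 11)
DE · DF = 1·3 + 6·11 = 3 + 66 = 69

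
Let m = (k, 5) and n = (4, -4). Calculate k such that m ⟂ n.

5

m · n = k·4 + 5·(-4) = -20 + 4k
Set equal to 0: 4k = 20, so k = 5.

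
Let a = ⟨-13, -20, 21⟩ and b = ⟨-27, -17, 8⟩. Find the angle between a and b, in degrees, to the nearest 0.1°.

a · b = (-13)·(-27) + (-20)·(-17) + 21·8 = 351 + 340 + 168 = 859
|a|² = 169 + 400 + 441 = 1010,  |a| = √1010 ≈ 31.780497
|b|² = 729 + 289 + 64 = 1082,  |b| = √1082 ≈ 32.893768
cos θ = 859 / (31.780497 · 32.893768) ≈ 0.82171
θ = arccos(0.82171) ≈ 34.7°

34.7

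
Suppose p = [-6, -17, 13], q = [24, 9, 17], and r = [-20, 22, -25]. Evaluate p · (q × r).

q × r:
i: 9·(-25) - 17·22 = -225 - 374 = -599
j: 17·(-20) - 24·(-25) = -340 - (-600) = 260
k: 24·22 - 9·(-20) = 528 - (-180) = 708
q × r = (-599, 260, 708)
p · (q × r) = (-6)·(-599) + (-17)·260 + 13·708 = 3594 - 4420 + 9204 = 8378

8378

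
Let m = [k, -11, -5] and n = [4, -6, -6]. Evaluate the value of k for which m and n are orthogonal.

m · n = k·4 + (-11)·(-6) + (-5)·(-6) = 96 + 4k
Set equal to 0: 4k = -96, so k = -24.

-24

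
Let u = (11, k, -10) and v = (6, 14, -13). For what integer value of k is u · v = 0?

-14

u · v = 11·6 + k·14 + (-10)·(-13) = 196 + 14k
Set equal to 0: 14k = -196, so k = -14.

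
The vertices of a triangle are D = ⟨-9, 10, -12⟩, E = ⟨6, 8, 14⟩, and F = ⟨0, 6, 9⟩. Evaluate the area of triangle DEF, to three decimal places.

55.157

DE = (15, -2, 26),  DF = (9, -4, 21)
i: (-2)·21 - 26·(-4) = -42 - (-104) = 62
j: 26·9 - 15·21 = 234 - 315 = -81
k: 15·(-4) - (-2)·9 = -60 - (-18) = -42
DE × DF = (62, -81, -42)
|DE × DF| = √12169 ≈ 110.3132
area = ½ · 110.3132 ≈ 55.157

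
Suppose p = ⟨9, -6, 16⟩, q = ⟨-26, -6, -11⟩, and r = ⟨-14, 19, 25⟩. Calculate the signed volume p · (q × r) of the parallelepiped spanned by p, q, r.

-13541

q × r:
i: (-6)·25 - (-11)·19 = -150 - (-209) = 59
j: (-11)·(-14) - (-26)·25 = 154 - (-650) = 804
k: (-26)·19 - (-6)·(-14) = -494 - 84 = -578
q × r = (59, 804, -578)
p · (q × r) = 9·59 + (-6)·804 + 16·(-578) = 531 - 4824 - 9248 = -13541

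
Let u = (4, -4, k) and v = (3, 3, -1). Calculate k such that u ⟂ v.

u · v = 4·3 + (-4)·3 + k·(-1) = 0 - 1k
Set equal to 0: -1k = 0, so k = 0.

0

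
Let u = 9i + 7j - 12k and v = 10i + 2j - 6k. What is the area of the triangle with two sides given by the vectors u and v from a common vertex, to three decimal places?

42.965

i: 7·(-6) - (-12)·2 = -42 - (-24) = -18
j: (-12)·10 - 9·(-6) = -120 - (-54) = -66
k: 9·2 - 7·10 = 18 - 70 = -52
u × v = (-18, -66, -52)
|u × v| = √((-18)² + (-66)² + (-52)²) = √7384 ≈ 85.9302
area = ½ · 85.9302 ≈ 42.965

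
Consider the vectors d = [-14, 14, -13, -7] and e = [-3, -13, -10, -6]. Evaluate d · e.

d · e = (-14)·(-3) + 14·(-13) + (-13)·(-10) + (-7)·(-6) = 42 - 182 + 130 + 42 = 32

32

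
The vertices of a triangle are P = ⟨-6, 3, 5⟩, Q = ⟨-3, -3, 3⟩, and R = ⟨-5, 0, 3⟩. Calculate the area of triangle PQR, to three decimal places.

PQ = (3, -6, -2),  PR = (1, -3, -2)
i: (-6)·(-2) - (-2)·(-3) = 12 - 6 = 6
j: (-2)·1 - 3·(-2) = -2 - (-6) = 4
k: 3·(-3) - (-6)·1 = -9 - (-6) = -3
PQ × PR = (6, 4, -3)
|PQ × PR| = √61 ≈ 7.8102
area = ½ · 7.8102 ≈ 3.905

3.905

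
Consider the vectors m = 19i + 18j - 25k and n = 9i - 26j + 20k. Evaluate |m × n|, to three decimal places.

i: 18·20 - (-25)·(-26) = 360 - 650 = -290
j: (-25)·9 - 19·20 = -225 - 380 = -605
k: 19·(-26) - 18·9 = -494 - 162 = -656
m × n = (-290, -605, -656)
|m × n| = √((-290)² + (-605)² + (-656)²) = √880461 ≈ 938.3288

938.329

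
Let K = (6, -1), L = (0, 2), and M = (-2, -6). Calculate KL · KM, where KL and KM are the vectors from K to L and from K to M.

KL = L − K = (-6, 3)
KM = M − K = (-8, -5)
KL · KM = (-6)·(-8) + 3·(-5) = 48 - 15 = 33

33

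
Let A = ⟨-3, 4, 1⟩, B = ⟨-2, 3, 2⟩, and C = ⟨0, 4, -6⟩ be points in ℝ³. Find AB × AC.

(7, 10, 3)

AB = (1, -1, 1)
AC = (3, 0, -7)
i: (-1)·(-7) - 1·0 = 7 - 0 = 7
j: 1·3 - 1·(-7) = 3 - (-7) = 10
k: 1·0 - (-1)·3 = 0 - (-3) = 3
AB × AC = (7, 10, 3)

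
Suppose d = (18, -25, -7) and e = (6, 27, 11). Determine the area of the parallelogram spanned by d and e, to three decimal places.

685.195

i: (-25)·11 - (-7)·27 = -275 - (-189) = -86
j: (-7)·6 - 18·11 = -42 - 198 = -240
k: 18·27 - (-25)·6 = 486 - (-150) = 636
d × e = (-86, -240, 636)
|d × e| = √((-86)² + (-240)² + 636²) = √469492 ≈ 685.1949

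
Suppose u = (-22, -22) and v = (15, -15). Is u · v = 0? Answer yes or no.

u · v = (-22)·15 + (-22)·(-15) = -330 + 330 = 0
Zero, so the vectors are orthogonal.

yes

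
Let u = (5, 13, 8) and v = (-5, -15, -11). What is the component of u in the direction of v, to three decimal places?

u · v = 5·(-5) + 13·(-15) + 8·(-11) = -25 - 195 - 88 = -308
|v| = √(25 + 225 + 121) = √371 ≈ 19.2614
comp_v u = -308 / √371 ≈ -15.991

-15.991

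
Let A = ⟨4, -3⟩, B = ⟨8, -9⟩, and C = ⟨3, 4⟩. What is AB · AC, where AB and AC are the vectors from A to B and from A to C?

-46

AB = B − A = (4, -6)
AC = C − A = (-1, 7)
AB · AC = 4·(-1) + (-6)·7 = -4 - 42 = -46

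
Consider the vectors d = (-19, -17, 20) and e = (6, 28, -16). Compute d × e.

(-288, -184, -430)

i: (-17)·(-16) - 20·28 = 272 - 560 = -288
j: 20·6 - (-19)·(-16) = 120 - 304 = -184
k: (-19)·28 - (-17)·6 = -532 - (-102) = -430
d × e = (-288, -184, -430)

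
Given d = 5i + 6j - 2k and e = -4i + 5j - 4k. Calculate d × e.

(-14, 28, 49)

i: 6·(-4) - (-2)·5 = -24 - (-10) = -14
j: (-2)·(-4) - 5·(-4) = 8 - (-20) = 28
k: 5·5 - 6·(-4) = 25 - (-24) = 49
d × e = (-14, 28, 49)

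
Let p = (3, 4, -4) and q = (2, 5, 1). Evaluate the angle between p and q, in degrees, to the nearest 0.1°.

p · q = 3·2 + 4·5 + (-4)·1 = 6 + 20 - 4 = 22
|p|² = 9 + 16 + 16 = 41,  |p| = √41 ≈ 6.403124
|q|² = 4 + 25 + 1 = 30,  |q| = √30 ≈ 5.477226
cos θ = 22 / (6.403124 · 5.477226) ≈ 0.62729
θ = arccos(0.62729) ≈ 51.1°

51.1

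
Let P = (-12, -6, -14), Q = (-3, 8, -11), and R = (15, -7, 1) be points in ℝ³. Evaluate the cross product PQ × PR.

(213, -54, -387)

PQ = (9, 14, 3)
PR = (27, -1, 15)
i: 14·15 - 3·(-1) = 210 - (-3) = 213
j: 3·27 - 9·15 = 81 - 135 = -54
k: 9·(-1) - 14·27 = -9 - 378 = -387
PQ × PR = (213, -54, -387)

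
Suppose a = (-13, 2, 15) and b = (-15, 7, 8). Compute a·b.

329

a · b = (-13)·(-15) + 2·7 + 15·8 = 195 + 14 + 120 = 329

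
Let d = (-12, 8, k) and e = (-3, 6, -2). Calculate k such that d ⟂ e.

d · e = (-12)·(-3) + 8·6 + k·(-2) = 84 - 2k
Set equal to 0: -2k = -84, so k = 42.

42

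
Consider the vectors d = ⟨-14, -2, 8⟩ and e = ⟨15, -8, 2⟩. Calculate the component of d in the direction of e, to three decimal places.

d · e = (-14)·15 + (-2)·(-8) + 8·2 = -210 + 16 + 16 = -178
|e| = √(225 + 64 + 4) = √293 ≈ 17.1172
comp_e d = -178 / √293 ≈ -10.399

-10.399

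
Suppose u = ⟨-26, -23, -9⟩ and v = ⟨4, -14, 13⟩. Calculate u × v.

i: (-23)·13 - (-9)·(-14) = -299 - 126 = -425
j: (-9)·4 - (-26)·13 = -36 - (-338) = 302
k: (-26)·(-14) - (-23)·4 = 364 - (-92) = 456
u × v = (-425, 302, 456)

(-425, 302, 456)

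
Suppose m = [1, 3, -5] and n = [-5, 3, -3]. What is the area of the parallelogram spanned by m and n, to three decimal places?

i: 3·(-3) - (-5)·3 = -9 - (-15) = 6
j: (-5)·(-5) - 1·(-3) = 25 - (-3) = 28
k: 1·3 - 3·(-5) = 3 - (-15) = 18
m × n = (6, 28, 18)
|m × n| = √(6² + 28² + 18²) = √1144 ≈ 33.8231

33.823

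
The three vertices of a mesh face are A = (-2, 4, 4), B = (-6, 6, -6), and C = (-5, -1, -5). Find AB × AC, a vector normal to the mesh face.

(-68, -6, 26)

AB = (-4, 2, -10)
AC = (-3, -5, -9)
i: 2·(-9) - (-10)·(-5) = -18 - 50 = -68
j: (-10)·(-3) - (-4)·(-9) = 30 - 36 = -6
k: (-4)·(-5) - 2·(-3) = 20 - (-6) = 26
AB × AC = (-68, -6, 26)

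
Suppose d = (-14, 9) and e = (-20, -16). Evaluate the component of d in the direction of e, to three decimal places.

5.310

d · e = (-14)·(-20) + 9·(-16) = 280 - 144 = 136
|e| = √(400 + 256) = √656 ≈ 25.6125
comp_e d = 136 / √656 ≈ 5.310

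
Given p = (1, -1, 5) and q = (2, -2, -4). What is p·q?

-16

p · q = 1·2 + (-1)·(-2) + 5·(-4) = 2 + 2 - 20 = -16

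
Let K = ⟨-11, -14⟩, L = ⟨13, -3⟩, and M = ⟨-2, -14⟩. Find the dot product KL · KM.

216

KL = L − K = (24, 11)
KM = M − K = (9, 0)
KL · KM = 24·9 + 11·0 = 216 + 0 = 216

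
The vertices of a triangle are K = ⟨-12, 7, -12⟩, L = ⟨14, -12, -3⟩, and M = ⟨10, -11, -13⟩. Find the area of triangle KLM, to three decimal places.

KL = (26, -19, 9),  KM = (22, -18, -1)
i: (-19)·(-1) - 9·(-18) = 19 - (-162) = 181
j: 9·22 - 26·(-1) = 198 - (-26) = 224
k: 26·(-18) - (-19)·22 = -468 - (-418) = -50
KL × KM = (181, 224, -50)
|KL × KM| = √85437 ≈ 292.2961
area = ½ · 292.2961 ≈ 146.148

146.148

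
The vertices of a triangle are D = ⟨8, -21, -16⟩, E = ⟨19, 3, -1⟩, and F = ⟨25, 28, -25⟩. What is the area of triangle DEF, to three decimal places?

DE = (11, 24, 15),  DF = (17, 49, -9)
i: 24·(-9) - 15·49 = -216 - 735 = -951
j: 15·17 - 11·(-9) = 255 - (-99) = 354
k: 11·49 - 24·17 = 539 - 408 = 131
DE × DF = (-951, 354, 131)
|DE × DF| = √1046878 ≈ 1023.1706
area = ½ · 1023.1706 ≈ 511.585

511.585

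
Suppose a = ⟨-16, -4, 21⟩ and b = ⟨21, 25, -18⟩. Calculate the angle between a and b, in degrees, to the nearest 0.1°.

a · b = (-16)·21 + (-4)·25 + 21·(-18) = -336 - 100 - 378 = -814
|a|² = 256 + 16 + 441 = 713,  |a| = √713 ≈ 26.702060
|b|² = 441 + 625 + 324 = 1390,  |b| = √1390 ≈ 37.282704
cos θ = -814 / (26.702060 · 37.282704) ≈ -0.81766
θ = arccos(-0.81766) ≈ 144.9°

144.9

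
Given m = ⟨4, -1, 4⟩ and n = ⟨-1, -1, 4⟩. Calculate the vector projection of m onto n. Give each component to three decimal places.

(-0.722, -0.722, 2.889)

m · n = 4·(-1) + (-1)·(-1) + 4·4 = -4 + 1 + 16 = 13
|n|² = 1 + 1 + 16 = 18
proj_n m = (13/18) · (-1, -1, 4) ≈ (-0.722, -0.722, 2.889)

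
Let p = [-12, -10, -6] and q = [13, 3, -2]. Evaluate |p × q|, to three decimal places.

143.819

i: (-10)·(-2) - (-6)·3 = 20 - (-18) = 38
j: (-6)·13 - (-12)·(-2) = -78 - 24 = -102
k: (-12)·3 - (-10)·13 = -36 - (-130) = 94
p × q = (38, -102, 94)
|p × q| = √(38² + (-102)² + 94²) = √20684 ≈ 143.8193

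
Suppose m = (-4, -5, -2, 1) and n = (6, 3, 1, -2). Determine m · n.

-43

m · n = (-4)·6 + (-5)·3 + (-2)·1 + 1·(-2) = -24 - 15 - 2 - 2 = -43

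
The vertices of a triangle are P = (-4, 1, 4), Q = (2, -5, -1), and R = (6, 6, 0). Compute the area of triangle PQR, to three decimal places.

PQ = (6, -6, -5),  PR = (10, 5, -4)
i: (-6)·(-4) - (-5)·5 = 24 - (-25) = 49
j: (-5)·10 - 6·(-4) = -50 - (-24) = -26
k: 6·5 - (-6)·10 = 30 - (-60) = 90
PQ × PR = (49, -26, 90)
|PQ × PR| = √11177 ≈ 105.7213
area = ½ · 105.7213 ≈ 52.861

52.861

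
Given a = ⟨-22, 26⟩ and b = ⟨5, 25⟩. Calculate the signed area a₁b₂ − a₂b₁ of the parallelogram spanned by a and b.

(-22)·25 - 26·5 = -550 - 130 = -680

-680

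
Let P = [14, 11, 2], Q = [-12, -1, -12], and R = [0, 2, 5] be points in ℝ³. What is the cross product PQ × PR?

(-162, 274, 66)

PQ = (-26, -12, -14)
PR = (-14, -9, 3)
i: (-12)·3 - (-14)·(-9) = -36 - 126 = -162
j: (-14)·(-14) - (-26)·3 = 196 - (-78) = 274
k: (-26)·(-9) - (-12)·(-14) = 234 - 168 = 66
PQ × PR = (-162, 274, 66)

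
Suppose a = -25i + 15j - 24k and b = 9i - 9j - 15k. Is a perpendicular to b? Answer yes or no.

a · b = (-25)·9 + 15·(-9) + (-24)·(-15) = -225 - 135 + 360 = 0
Zero, so the vectors are orthogonal.

yes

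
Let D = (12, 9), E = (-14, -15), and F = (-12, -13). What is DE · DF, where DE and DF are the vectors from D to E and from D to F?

1152

DE = E − D = (-26, -24)
DF = F − D = (-24, -22)
DE · DF = (-26)·(-24) + (-24)·(-22) = 624 + 528 = 1152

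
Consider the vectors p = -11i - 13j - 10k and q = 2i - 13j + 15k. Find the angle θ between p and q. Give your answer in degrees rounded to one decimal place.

p · q = (-11)·2 + (-13)·(-13) + (-10)·15 = -22 + 169 - 150 = -3
|p|² = 121 + 169 + 100 = 390,  |p| = √390 ≈ 19.748418
|q|² = 4 + 169 + 225 = 398,  |q| = √398 ≈ 19.949937
cos θ = -3 / (19.748418 · 19.949937) ≈ -0.00761
θ = arccos(-0.00761) ≈ 90.4°

90.4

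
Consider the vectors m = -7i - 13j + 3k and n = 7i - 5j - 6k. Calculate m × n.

i: (-13)·(-6) - 3·(-5) = 78 - (-15) = 93
j: 3·7 - (-7)·(-6) = 21 - 42 = -21
k: (-7)·(-5) - (-13)·7 = 35 - (-91) = 126
m × n = (93, -21, 126)

(93, -21, 126)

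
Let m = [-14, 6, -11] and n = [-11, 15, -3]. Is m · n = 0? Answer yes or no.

m · n = (-14)·(-11) + 6·15 + (-11)·(-3) = 154 + 90 + 33 = 277
Nonzero, so the vectors are not orthogonal.

no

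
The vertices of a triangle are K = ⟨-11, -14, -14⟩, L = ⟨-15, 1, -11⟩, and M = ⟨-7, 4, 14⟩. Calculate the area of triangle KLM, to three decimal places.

KL = (-4, 15, 3),  KM = (4, 18, 28)
i: 15·28 - 3·18 = 420 - 54 = 366
j: 3·4 - (-4)·28 = 12 - (-112) = 124
k: (-4)·18 - 15·4 = -72 - 60 = -132
KL × KM = (366, 124, -132)
|KL × KM| = √166756 ≈ 408.3577
area = ½ · 408.3577 ≈ 204.179

204.179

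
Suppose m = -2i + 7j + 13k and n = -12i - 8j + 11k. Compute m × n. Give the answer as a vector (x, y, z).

(181, -134, 100)

i: 7·11 - 13·(-8) = 77 - (-104) = 181
j: 13·(-12) - (-2)·11 = -156 - (-22) = -134
k: (-2)·(-8) - 7·(-12) = 16 - (-84) = 100
m × n = (181, -134, 100)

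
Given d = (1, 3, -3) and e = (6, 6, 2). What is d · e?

18

d · e = 1·6 + 3·6 + (-3)·2 = 6 + 18 - 6 = 18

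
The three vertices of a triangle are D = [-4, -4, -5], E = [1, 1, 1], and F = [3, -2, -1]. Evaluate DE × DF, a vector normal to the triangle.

(8, 22, -25)

DE = (5, 5, 6)
DF = (7, 2, 4)
i: 5·4 - 6·2 = 20 - 12 = 8
j: 6·7 - 5·4 = 42 - 20 = 22
k: 5·2 - 5·7 = 10 - 35 = -25
DE × DF = (8, 22, -25)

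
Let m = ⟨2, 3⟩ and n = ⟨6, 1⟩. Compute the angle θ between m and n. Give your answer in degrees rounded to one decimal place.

46.8

m · n = 2·6 + 3·1 = 12 + 3 = 15
|m|² = 4 + 9 = 13,  |m| = √13 ≈ 3.605551
|n|² = 36 + 1 = 37,  |n| = √37 ≈ 6.082763
cos θ = 15 / (3.605551 · 6.082763) ≈ 0.68394
θ = arccos(0.68394) ≈ 46.8°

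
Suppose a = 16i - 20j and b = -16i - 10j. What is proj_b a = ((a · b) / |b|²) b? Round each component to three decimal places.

a · b = 16·(-16) + (-20)·(-10) = -256 + 200 = -56
|b|² = 256 + 100 = 356
proj_b a = (-56/356) · (-16, -10) ≈ (2.517, 1.573)

(2.517, 1.573)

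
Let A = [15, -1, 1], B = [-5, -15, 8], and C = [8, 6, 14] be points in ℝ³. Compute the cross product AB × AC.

AB = (-20, -14, 7)
AC = (-7, 7, 13)
i: (-14)·13 - 7·7 = -182 - 49 = -231
j: 7·(-7) - (-20)·13 = -49 - (-260) = 211
k: (-20)·7 - (-14)·(-7) = -140 - 98 = -238
AB × AC = (-231, 211, -238)

(-231, 211, -238)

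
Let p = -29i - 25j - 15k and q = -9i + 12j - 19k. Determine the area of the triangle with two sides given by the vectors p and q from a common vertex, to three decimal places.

i: (-25)·(-19) - (-15)·12 = 475 - (-180) = 655
j: (-15)·(-9) - (-29)·(-19) = 135 - 551 = -416
k: (-29)·12 - (-25)·(-9) = -348 - 225 = -573
p × q = (655, -416, -573)
|p × q| = √(655² + (-416)² + (-573)²) = √930410 ≈ 964.5776
area = ½ · 964.5776 ≈ 482.289

482.289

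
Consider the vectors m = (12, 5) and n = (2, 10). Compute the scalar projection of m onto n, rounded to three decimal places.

m · n = 12·2 + 5·10 = 24 + 50 = 74
|n| = √(4 + 100) = √104 ≈ 10.1980
comp_n m = 74 / √104 ≈ 7.256

7.256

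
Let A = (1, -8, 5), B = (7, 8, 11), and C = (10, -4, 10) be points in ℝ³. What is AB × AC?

AB = (6, 16, 6)
AC = (9, 4, 5)
i: 16·5 - 6·4 = 80 - 24 = 56
j: 6·9 - 6·5 = 54 - 30 = 24
k: 6·4 - 16·9 = 24 - 144 = -120
AB × AC = (56, 24, -120)

(56, 24, -120)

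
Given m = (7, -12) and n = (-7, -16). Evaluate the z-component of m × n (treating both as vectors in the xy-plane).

-196

7·(-16) - (-12)·(-7) = -112 - 84 = -196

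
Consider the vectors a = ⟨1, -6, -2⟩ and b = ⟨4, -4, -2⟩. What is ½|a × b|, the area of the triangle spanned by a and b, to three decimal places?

10.630

i: (-6)·(-2) - (-2)·(-4) = 12 - 8 = 4
j: (-2)·4 - 1·(-2) = -8 - (-2) = -6
k: 1·(-4) - (-6)·4 = -4 - (-24) = 20
a × b = (4, -6, 20)
|a × b| = √(4² + (-6)² + 20²) = √452 ≈ 21.2603
area = ½ · 21.2603 ≈ 10.630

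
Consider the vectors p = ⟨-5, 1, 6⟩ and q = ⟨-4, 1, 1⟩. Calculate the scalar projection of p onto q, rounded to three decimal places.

p · q = (-5)·(-4) + 1·1 + 6·1 = 20 + 1 + 6 = 27
|q| = √(16 + 1 + 1) = √18 ≈ 4.2426
comp_q p = 27 / √18 ≈ 6.364

6.364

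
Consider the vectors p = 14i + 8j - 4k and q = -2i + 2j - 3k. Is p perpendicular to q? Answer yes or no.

yes

p · q = 14·(-2) + 8·2 + (-4)·(-3) = -28 + 16 + 12 = 0
Zero, so the vectors are orthogonal.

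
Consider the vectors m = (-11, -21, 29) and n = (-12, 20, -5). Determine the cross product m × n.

i: (-21)·(-5) - 29·20 = 105 - 580 = -475
j: 29·(-12) - (-11)·(-5) = -348 - 55 = -403
k: (-11)·20 - (-21)·(-12) = -220 - 252 = -472
m × n = (-475, -403, -472)

(-475, -403, -472)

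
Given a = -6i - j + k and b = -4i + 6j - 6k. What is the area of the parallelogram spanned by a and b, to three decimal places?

56.569

i: (-1)·(-6) - 1·6 = 6 - 6 = 0
j: 1·(-4) - (-6)·(-6) = -4 - 36 = -40
k: (-6)·6 - (-1)·(-4) = -36 - 4 = -40
a × b = (0, -40, -40)
|a × b| = √(0² + (-40)² + (-40)²) = √3200 ≈ 56.5685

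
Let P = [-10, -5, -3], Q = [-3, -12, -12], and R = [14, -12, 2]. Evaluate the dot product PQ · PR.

172

PQ = Q − P = (7, -7, -9)
PR = R − P = (24, -7, 5)
PQ · PR = 7·24 + (-7)·(-7) + (-9)·5 = 168 + 49 - 45 = 172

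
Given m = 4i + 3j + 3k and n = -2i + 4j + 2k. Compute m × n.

(-6, -14, 22)

i: 3·2 - 3·4 = 6 - 12 = -6
j: 3·(-2) - 4·2 = -6 - 8 = -14
k: 4·4 - 3·(-2) = 16 - (-6) = 22
m × n = (-6, -14, 22)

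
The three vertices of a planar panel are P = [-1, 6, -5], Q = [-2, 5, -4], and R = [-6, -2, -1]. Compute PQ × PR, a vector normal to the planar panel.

PQ = (-1, -1, 1)
PR = (-5, -8, 4)
i: (-1)·4 - 1·(-8) = -4 - (-8) = 4
j: 1·(-5) - (-1)·4 = -5 - (-4) = -1
k: (-1)·(-8) - (-1)·(-5) = 8 - 5 = 3
PQ × PR = (4, -1, 3)

(4, -1, 3)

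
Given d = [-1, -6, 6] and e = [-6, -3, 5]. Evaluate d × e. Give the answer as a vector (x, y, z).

(-12, -31, -33)

i: (-6)·5 - 6·(-3) = -30 - (-18) = -12
j: 6·(-6) - (-1)·5 = -36 - (-5) = -31
k: (-1)·(-3) - (-6)·(-6) = 3 - 36 = -33
d × e = (-12, -31, -33)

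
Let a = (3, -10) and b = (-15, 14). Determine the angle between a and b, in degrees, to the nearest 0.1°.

149.7

a · b = 3·(-15) + (-10)·14 = -45 - 140 = -185
|a|² = 9 + 100 = 109,  |a| = √109 ≈ 10.440307
|b|² = 225 + 196 = 421,  |b| = √421 ≈ 20.518285
cos θ = -185 / (10.440307 · 20.518285) ≈ -0.86361
θ = arccos(-0.86361) ≈ 149.7°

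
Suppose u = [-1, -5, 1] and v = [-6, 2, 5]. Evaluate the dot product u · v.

1

u · v = (-1)·(-6) + (-5)·2 + 1·5 = 6 - 10 + 5 = 1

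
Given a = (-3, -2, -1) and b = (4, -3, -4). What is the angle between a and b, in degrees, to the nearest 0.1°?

a · b = (-3)·4 + (-2)·(-3) + (-1)·(-4) = -12 + 6 + 4 = -2
|a|² = 9 + 4 + 1 = 14,  |a| = √14 ≈ 3.741657
|b|² = 16 + 9 + 16 = 41,  |b| = √41 ≈ 6.403124
cos θ = -2 / (3.741657 · 6.403124) ≈ -0.08348
θ = arccos(-0.08348) ≈ 94.8°

94.8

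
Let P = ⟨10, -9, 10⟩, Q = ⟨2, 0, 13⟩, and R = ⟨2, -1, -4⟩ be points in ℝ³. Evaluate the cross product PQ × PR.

PQ = (-8, 9, 3)
PR = (-8, 8, -14)
i: 9·(-14) - 3·8 = -126 - 24 = -150
j: 3·(-8) - (-8)·(-14) = -24 - 112 = -136
k: (-8)·8 - 9·(-8) = -64 - (-72) = 8
PQ × PR = (-150, -136, 8)

(-150, -136, 8)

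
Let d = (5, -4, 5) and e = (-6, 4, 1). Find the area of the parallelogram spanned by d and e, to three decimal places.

42.626

i: (-4)·1 - 5·4 = -4 - 20 = -24
j: 5·(-6) - 5·1 = -30 - 5 = -35
k: 5·4 - (-4)·(-6) = 20 - 24 = -4
d × e = (-24, -35, -4)
|d × e| = √((-24)² + (-35)² + (-4)²) = √1817 ≈ 42.6263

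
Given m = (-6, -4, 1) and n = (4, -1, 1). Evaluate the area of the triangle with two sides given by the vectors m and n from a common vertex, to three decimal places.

12.176

i: (-4)·1 - 1·(-1) = -4 - (-1) = -3
j: 1·4 - (-6)·1 = 4 - (-6) = 10
k: (-6)·(-1) - (-4)·4 = 6 - (-16) = 22
m × n = (-3, 10, 22)
|m × n| = √((-3)² + 10² + 22²) = √593 ≈ 24.3516
area = ½ · 24.3516 ≈ 12.176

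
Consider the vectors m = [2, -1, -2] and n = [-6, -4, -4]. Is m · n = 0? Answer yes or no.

m · n = 2·(-6) + (-1)·(-4) + (-2)·(-4) = -12 + 4 + 8 = 0
Zero, so the vectors are orthogonal.

yes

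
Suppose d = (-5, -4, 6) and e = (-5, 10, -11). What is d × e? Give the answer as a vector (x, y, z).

i: (-4)·(-11) - 6·10 = 44 - 60 = -16
j: 6·(-5) - (-5)·(-11) = -30 - 55 = -85
k: (-5)·10 - (-4)·(-5) = -50 - 20 = -70
d × e = (-16, -85, -70)

(-16, -85, -70)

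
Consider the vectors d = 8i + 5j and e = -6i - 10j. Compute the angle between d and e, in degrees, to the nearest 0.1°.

d · e = 8·(-6) + 5·(-10) = -48 - 50 = -98
|d|² = 64 + 25 = 89,  |d| = √89 ≈ 9.433981
|e|² = 36 + 100 = 136,  |e| = √136 ≈ 11.661904
cos θ = -98 / (9.433981 · 11.661904) ≈ -0.89076
θ = arccos(-0.89076) ≈ 153.0°

153.0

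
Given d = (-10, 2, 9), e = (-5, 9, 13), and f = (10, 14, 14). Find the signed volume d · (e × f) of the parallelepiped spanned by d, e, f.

e × f:
i: 9·14 - 13·14 = 126 - 182 = -56
j: 13·10 - (-5)·14 = 130 - (-70) = 200
k: (-5)·14 - 9·10 = -70 - 90 = -160
e × f = (-56, 200, -160)
d · (e × f) = (-10)·(-56) + 2·200 + 9·(-160) = 560 + 400 - 1440 = -480

-480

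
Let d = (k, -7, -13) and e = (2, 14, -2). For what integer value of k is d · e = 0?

36

d · e = k·2 + (-7)·14 + (-13)·(-2) = -72 + 2k
Set equal to 0: 2k = 72, so k = 36.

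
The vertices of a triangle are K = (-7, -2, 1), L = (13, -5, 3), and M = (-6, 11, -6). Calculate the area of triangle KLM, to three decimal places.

KL = (20, -3, 2),  KM = (1, 13, -7)
i: (-3)·(-7) - 2·13 = 21 - 26 = -5
j: 2·1 - 20·(-7) = 2 - (-140) = 142
k: 20·13 - (-3)·1 = 260 - (-3) = 263
KL × KM = (-5, 142, 263)
|KL × KM| = √89358 ≈ 298.9281
area = ½ · 298.9281 ≈ 149.464

149.464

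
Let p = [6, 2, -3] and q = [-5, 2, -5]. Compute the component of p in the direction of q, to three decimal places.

p · q = 6·(-5) + 2·2 + (-3)·(-5) = -30 + 4 + 15 = -11
|q| = √(25 + 4 + 25) = √54 ≈ 7.3485
comp_q p = -11 / √54 ≈ -1.497

-1.497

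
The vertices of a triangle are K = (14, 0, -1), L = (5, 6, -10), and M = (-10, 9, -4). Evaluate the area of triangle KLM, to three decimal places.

KL = (-9, 6, -9),  KM = (-24, 9, -3)
i: 6·(-3) - (-9)·9 = -18 - (-81) = 63
j: (-9)·(-24) - (-9)·(-3) = 216 - 27 = 189
k: (-9)·9 - 6·(-24) = -81 - (-144) = 63
KL × KM = (63, 189, 63)
|KL × KM| = √43659 ≈ 208.9474
area = ½ · 208.9474 ≈ 104.474

104.474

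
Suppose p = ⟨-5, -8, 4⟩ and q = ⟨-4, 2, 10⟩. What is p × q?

(-88, 34, -42)

i: (-8)·10 - 4·2 = -80 - 8 = -88
j: 4·(-4) - (-5)·10 = -16 - (-50) = 34
k: (-5)·2 - (-8)·(-4) = -10 - 32 = -42
p × q = (-88, 34, -42)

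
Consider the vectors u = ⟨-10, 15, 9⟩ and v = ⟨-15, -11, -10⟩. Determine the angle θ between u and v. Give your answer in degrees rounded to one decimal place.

u · v = (-10)·(-15) + 15·(-11) + 9·(-10) = 150 - 165 - 90 = -105
|u|² = 100 + 225 + 81 = 406,  |u| = √406 ≈ 20.149442
|v|² = 225 + 121 + 100 = 446,  |v| = √446 ≈ 21.118712
cos θ = -105 / (20.149442 · 21.118712) ≈ -0.24675
θ = arccos(-0.24675) ≈ 104.3°

104.3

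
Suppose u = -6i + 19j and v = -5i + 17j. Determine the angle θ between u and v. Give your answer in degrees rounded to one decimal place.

1.1

u · v = (-6)·(-5) + 19·17 = 30 + 323 = 353
|u|² = 36 + 361 = 397,  |u| = √397 ≈ 19.924859
|v|² = 25 + 289 = 314,  |v| = √314 ≈ 17.720045
cos θ = 353 / (19.924859 · 17.720045) ≈ 0.99980
θ = arccos(0.99980) ≈ 1.1°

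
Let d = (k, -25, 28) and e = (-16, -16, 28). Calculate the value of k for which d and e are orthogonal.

74

d · e = k·(-16) + (-25)·(-16) + 28·28 = 1184 - 16k
Set equal to 0: -16k = -1184, so k = 74.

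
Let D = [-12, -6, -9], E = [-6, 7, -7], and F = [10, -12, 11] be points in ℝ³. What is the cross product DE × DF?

DE = (6, 13, 2)
DF = (22, -6, 20)
i: 13·20 - 2·(-6) = 260 - (-12) = 272
j: 2·22 - 6·20 = 44 - 120 = -76
k: 6·(-6) - 13·22 = -36 - 286 = -322
DE × DF = (272, -76, -322)

(272, -76, -322)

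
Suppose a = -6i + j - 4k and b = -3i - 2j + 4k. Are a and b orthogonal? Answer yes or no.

a · b = (-6)·(-3) + 1·(-2) + (-4)·4 = 18 - 2 - 16 = 0
Zero, so the vectors are orthogonal.

yes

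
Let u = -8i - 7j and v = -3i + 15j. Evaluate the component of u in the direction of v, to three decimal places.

u · v = (-8)·(-3) + (-7)·15 = 24 - 105 = -81
|v| = √(9 + 225) = √234 ≈ 15.2971
comp_v u = -81 / √234 ≈ -5.295

-5.295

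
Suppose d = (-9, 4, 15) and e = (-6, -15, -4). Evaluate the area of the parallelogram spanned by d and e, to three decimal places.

i: 4·(-4) - 15·(-15) = -16 - (-225) = 209
j: 15·(-6) - (-9)·(-4) = -90 - 36 = -126
k: (-9)·(-15) - 4·(-6) = 135 - (-24) = 159
d × e = (209, -126, 159)
|d × e| = √(209² + (-126)² + 159²) = √84838 ≈ 291.2696

291.270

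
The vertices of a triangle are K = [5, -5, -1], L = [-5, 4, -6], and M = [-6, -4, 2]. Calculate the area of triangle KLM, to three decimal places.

63.581

KL = (-10, 9, -5),  KM = (-11, 1, 3)
i: 9·3 - (-5)·1 = 27 - (-5) = 32
j: (-5)·(-11) - (-10)·3 = 55 - (-30) = 85
k: (-10)·1 - 9·(-11) = -10 - (-99) = 89
KL × KM = (32, 85, 89)
|KL × KM| = √16170 ≈ 127.1613
area = ½ · 127.1613 ≈ 63.581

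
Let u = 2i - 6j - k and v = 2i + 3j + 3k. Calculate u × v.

i: (-6)·3 - (-1)·3 = -18 - (-3) = -15
j: (-1)·2 - 2·3 = -2 - 6 = -8
k: 2·3 - (-6)·2 = 6 - (-12) = 18
u × v = (-15, -8, 18)

(-15, -8, 18)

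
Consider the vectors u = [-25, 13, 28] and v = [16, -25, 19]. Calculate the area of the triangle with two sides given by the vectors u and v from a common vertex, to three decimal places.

693.294

i: 13·19 - 28·(-25) = 247 - (-700) = 947
j: 28·16 - (-25)·19 = 448 - (-475) = 923
k: (-25)·(-25) - 13·16 = 625 - 208 = 417
u × v = (947, 923, 417)
|u × v| = √(947² + 923² + 417²) = √1922627 ≈ 1386.5883
area = ½ · 1386.5883 ≈ 693.294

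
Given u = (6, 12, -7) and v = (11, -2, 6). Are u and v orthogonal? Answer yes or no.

yes

u · v = 6·11 + 12·(-2) + (-7)·6 = 66 - 24 - 42 = 0
Zero, so the vectors are orthogonal.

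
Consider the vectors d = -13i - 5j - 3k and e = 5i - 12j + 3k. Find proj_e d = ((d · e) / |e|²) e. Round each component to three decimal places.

d · e = (-13)·5 + (-5)·(-12) + (-3)·3 = -65 + 60 - 9 = -14
|e|² = 25 + 144 + 9 = 178
proj_e d = (-14/178) · (5, -12, 3) ≈ (-0.393, 0.944, -0.236)

(-0.393, 0.944, -0.236)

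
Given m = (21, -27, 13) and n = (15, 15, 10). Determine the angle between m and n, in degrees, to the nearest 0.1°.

87.3

m · n = 21·15 + (-27)·15 + 13·10 = 315 - 405 + 130 = 40
|m|² = 441 + 729 + 169 = 1339,  |m| = √1339 ≈ 36.592349
|n|² = 225 + 225 + 100 = 550,  |n| = √550 ≈ 23.452079
cos θ = 40 / (36.592349 · 23.452079) ≈ 0.04661
θ = arccos(0.04661) ≈ 87.3°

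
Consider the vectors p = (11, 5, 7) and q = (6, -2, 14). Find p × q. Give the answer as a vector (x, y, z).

i: 5·14 - 7·(-2) = 70 - (-14) = 84
j: 7·6 - 11·14 = 42 - 154 = -112
k: 11·(-2) - 5·6 = -22 - 30 = -52
p × q = (84, -112, -52)

(84, -112, -52)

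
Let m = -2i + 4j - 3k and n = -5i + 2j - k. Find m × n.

i: 4·(-1) - (-3)·2 = -4 - (-6) = 2
j: (-3)·(-5) - (-2)·(-1) = 15 - 2 = 13
k: (-2)·2 - 4·(-5) = -4 - (-20) = 16
m × n = (2, 13, 16)

(2, 13, 16)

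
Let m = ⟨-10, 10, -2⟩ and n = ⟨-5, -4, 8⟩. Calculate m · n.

-6

m · n = (-10)·(-5) + 10·(-4) + (-2)·8 = 50 - 40 - 16 = -6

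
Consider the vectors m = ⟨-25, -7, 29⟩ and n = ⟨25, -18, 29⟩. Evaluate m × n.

(319, 1450, 625)

i: (-7)·29 - 29·(-18) = -203 - (-522) = 319
j: 29·25 - (-25)·29 = 725 - (-725) = 1450
k: (-25)·(-18) - (-7)·25 = 450 - (-175) = 625
m × n = (319, 1450, 625)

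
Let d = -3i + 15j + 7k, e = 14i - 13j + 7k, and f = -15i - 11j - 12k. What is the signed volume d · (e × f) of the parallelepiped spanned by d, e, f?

-2197

e × f:
i: (-13)·(-12) - 7·(-11) = 156 - (-77) = 233
j: 7·(-15) - 14·(-12) = -105 - (-168) = 63
k: 14·(-11) - (-13)·(-15) = -154 - 195 = -349
e × f = (233, 63, -349)
d · (e × f) = (-3)·233 + 15·63 + 7·(-349) = -699 + 945 - 2443 = -2197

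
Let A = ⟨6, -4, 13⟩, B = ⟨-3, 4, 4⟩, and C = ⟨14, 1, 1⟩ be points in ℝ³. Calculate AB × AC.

(-51, -180, -109)

AB = (-9, 8, -9)
AC = (8, 5, -12)
i: 8·(-12) - (-9)·5 = -96 - (-45) = -51
j: (-9)·8 - (-9)·(-12) = -72 - 108 = -180
k: (-9)·5 - 8·8 = -45 - 64 = -109
AB × AC = (-51, -180, -109)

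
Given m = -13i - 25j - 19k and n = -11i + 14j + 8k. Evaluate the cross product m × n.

(66, 313, -457)

i: (-25)·8 - (-19)·14 = -200 - (-266) = 66
j: (-19)·(-11) - (-13)·8 = 209 - (-104) = 313
k: (-13)·14 - (-25)·(-11) = -182 - 275 = -457
m × n = (66, 313, -457)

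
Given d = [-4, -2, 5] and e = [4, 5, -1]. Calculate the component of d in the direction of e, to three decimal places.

d · e = (-4)·4 + (-2)·5 + 5·(-1) = -16 - 10 - 5 = -31
|e| = √(16 + 25 + 1) = √42 ≈ 6.4807
comp_e d = -31 / √42 ≈ -4.783

-4.783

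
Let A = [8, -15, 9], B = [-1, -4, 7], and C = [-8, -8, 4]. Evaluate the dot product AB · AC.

231

AB = B − A = (-9, 11, -2)
AC = C − A = (-16, 7, -5)
AB · AC = (-9)·(-16) + 11·7 + (-2)·(-5) = 144 + 77 + 10 = 231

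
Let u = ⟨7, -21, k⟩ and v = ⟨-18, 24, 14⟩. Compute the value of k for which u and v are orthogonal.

45

u · v = 7·(-18) + (-21)·24 + k·14 = -630 + 14k
Set equal to 0: 14k = 630, so k = 45.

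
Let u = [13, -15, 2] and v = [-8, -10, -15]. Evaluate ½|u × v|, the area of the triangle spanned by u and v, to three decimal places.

i: (-15)·(-15) - 2·(-10) = 225 - (-20) = 245
j: 2·(-8) - 13·(-15) = -16 - (-195) = 179
k: 13·(-10) - (-15)·(-8) = -130 - 120 = -250
u × v = (245, 179, -250)
|u × v| = √(245² + 179² + (-250)²) = √154566 ≈ 393.1488
area = ½ · 393.1488 ≈ 196.574

196.574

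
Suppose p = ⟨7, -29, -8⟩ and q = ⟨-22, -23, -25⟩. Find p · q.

p · q = 7·(-22) + (-29)·(-23) + (-8)·(-25) = -154 + 667 + 200 = 713

713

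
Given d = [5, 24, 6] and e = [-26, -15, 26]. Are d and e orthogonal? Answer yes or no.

d · e = 5·(-26) + 24·(-15) + 6·26 = -130 - 360 + 156 = -334
Nonzero, so the vectors are not orthogonal.

no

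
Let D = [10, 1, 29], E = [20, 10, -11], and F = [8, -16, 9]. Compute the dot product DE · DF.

627

DE = E − D = (10, 9, -40)
DF = F − D = (-2, -17, -20)
DE · DF = 10·(-2) + 9·(-17) + (-40)·(-20) = -20 - 153 + 800 = 627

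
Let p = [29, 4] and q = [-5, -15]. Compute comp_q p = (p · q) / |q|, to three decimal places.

-12.965

p · q = 29·(-5) + 4·(-15) = -145 - 60 = -205
|q| = √(25 + 225) = √250 ≈ 15.8114
comp_q p = -205 / √250 ≈ -12.965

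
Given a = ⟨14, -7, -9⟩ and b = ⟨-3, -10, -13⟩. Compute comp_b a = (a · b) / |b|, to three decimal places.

8.697

a · b = 14·(-3) + (-7)·(-10) + (-9)·(-13) = -42 + 70 + 117 = 145
|b| = √(9 + 100 + 169) = √278 ≈ 16.6733
comp_b a = 145 / √278 ≈ 8.697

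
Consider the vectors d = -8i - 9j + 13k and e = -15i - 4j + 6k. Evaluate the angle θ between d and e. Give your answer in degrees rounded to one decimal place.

d · e = (-8)·(-15) + (-9)·(-4) + 13·6 = 120 + 36 + 78 = 234
|d|² = 64 + 81 + 169 = 314,  |d| = √314 ≈ 17.720045
|e|² = 225 + 16 + 36 = 277,  |e| = √277 ≈ 16.643317
cos θ = 234 / (17.720045 · 16.643317) ≈ 0.79343
θ = arccos(0.79343) ≈ 37.5°

37.5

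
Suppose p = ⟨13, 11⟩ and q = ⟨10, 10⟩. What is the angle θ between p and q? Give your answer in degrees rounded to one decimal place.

4.8

p · q = 13·10 + 11·10 = 130 + 110 = 240
|p|² = 169 + 121 = 290,  |p| = √290 ≈ 17.029386
|q|² = 100 + 100 = 200,  |q| = √200 ≈ 14.142136
cos θ = 240 / (17.029386 · 14.142136) ≈ 0.99655
θ = arccos(0.99655) ≈ 4.8°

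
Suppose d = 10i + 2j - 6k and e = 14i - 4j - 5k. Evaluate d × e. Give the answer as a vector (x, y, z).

i: 2·(-5) - (-6)·(-4) = -10 - 24 = -34
j: (-6)·14 - 10·(-5) = -84 - (-50) = -34
k: 10·(-4) - 2·14 = -40 - 28 = -68
d × e = (-34, -34, -68)

(-34, -34, -68)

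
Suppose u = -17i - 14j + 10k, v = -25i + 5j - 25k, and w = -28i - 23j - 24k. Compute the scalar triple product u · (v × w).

v × w:
i: 5·(-24) - (-25)·(-23) = -120 - 575 = -695
j: (-25)·(-28) - (-25)·(-24) = 700 - 600 = 100
k: (-25)·(-23) - 5·(-28) = 575 - (-140) = 715
v × w = (-695, 100, 715)
u · (v × w) = (-17)·(-695) + (-14)·100 + 10·715 = 11815 - 1400 + 7150 = 17565

17565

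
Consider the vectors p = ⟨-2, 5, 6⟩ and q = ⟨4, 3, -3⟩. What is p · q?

p · q = (-2)·4 + 5·3 + 6·(-3) = -8 + 15 - 18 = -11

-11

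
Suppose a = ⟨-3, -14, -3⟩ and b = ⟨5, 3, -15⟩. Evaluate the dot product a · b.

-12

a · b = (-3)·5 + (-14)·3 + (-3)·(-15) = -15 - 42 + 45 = -12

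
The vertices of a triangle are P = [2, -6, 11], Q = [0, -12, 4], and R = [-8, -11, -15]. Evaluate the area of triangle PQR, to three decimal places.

PQ = (-2, -6, -7),  PR = (-10, -5, -26)
i: (-6)·(-26) - (-7)·(-5) = 156 - 35 = 121
j: (-7)·(-10) - (-2)·(-26) = 70 - 52 = 18
k: (-2)·(-5) - (-6)·(-10) = 10 - 60 = -50
PQ × PR = (121, 18, -50)
|PQ × PR| = √17465 ≈ 132.1552
area = ½ · 132.1552 ≈ 66.078

66.078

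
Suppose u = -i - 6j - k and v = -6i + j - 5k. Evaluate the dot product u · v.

u · v = (-1)·(-6) + (-6)·1 + (-1)·(-5) = 6 - 6 + 5 = 5

5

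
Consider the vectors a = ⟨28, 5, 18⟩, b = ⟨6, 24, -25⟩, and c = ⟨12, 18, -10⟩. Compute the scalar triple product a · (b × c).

1440

b × c:
i: 24·(-10) - (-25)·18 = -240 - (-450) = 210
j: (-25)·12 - 6·(-10) = -300 - (-60) = -240
k: 6·18 - 24·12 = 108 - 288 = -180
b × c = (210, -240, -180)
a · (b × c) = 28·210 + 5·(-240) + 18·(-180) = 5880 - 1200 - 3240 = 1440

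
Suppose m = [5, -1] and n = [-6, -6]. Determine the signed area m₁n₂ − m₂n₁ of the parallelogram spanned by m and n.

-36

5·(-6) - (-1)·(-6) = -30 - 6 = -36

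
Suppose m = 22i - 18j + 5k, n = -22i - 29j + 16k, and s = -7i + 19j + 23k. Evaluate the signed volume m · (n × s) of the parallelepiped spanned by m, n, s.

-31559

n × s:
i: (-29)·23 - 16·19 = -667 - 304 = -971
j: 16·(-7) - (-22)·23 = -112 - (-506) = 394
k: (-22)·19 - (-29)·(-7) = -418 - 203 = -621
n × s = (-971, 394, -621)
m · (n × s) = 22·(-971) + (-18)·394 + 5·(-621) = -21362 - 7092 - 3105 = -31559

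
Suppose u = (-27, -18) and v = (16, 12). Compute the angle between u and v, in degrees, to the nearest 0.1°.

176.8

u · v = (-27)·16 + (-18)·12 = -432 - 216 = -648
|u|² = 729 + 324 = 1053,  |u| = √1053 ≈ 32.449961
|v|² = 256 + 144 = 400,  |v| = √400 ≈ 20.000000
cos θ = -648 / (32.449961 · 20.000000) ≈ -0.99846
θ = arccos(-0.99846) ≈ 176.8°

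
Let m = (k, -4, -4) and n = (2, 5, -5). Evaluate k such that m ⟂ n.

0

m · n = k·2 + (-4)·5 + (-4)·(-5) = 0 + 2k
Set equal to 0: 2k = 0, so k = 0.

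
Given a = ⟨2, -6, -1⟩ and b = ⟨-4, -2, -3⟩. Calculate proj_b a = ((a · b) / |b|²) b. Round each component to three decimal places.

a · b = 2·(-4) + (-6)·(-2) + (-1)·(-3) = -8 + 12 + 3 = 7
|b|² = 16 + 4 + 9 = 29
proj_b a = (7/29) · (-4, -2, -3) ≈ (-0.966, -0.483, -0.724)

(-0.966, -0.483, -0.724)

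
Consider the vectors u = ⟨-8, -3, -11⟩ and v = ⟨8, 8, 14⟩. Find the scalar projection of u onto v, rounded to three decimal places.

u · v = (-8)·8 + (-3)·8 + (-11)·14 = -64 - 24 - 154 = -242
|v| = √(64 + 64 + 196) = √324 ≈ 18.0000
comp_v u = -242 / √324 ≈ -13.444

-13.444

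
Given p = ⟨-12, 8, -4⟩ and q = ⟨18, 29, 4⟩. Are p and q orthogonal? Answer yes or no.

p · q = (-12)·18 + 8·29 + (-4)·4 = -216 + 232 - 16 = 0
Zero, so the vectors are orthogonal.

yes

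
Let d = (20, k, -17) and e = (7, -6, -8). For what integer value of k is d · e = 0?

46

d · e = 20·7 + k·(-6) + (-17)·(-8) = 276 - 6k
Set equal to 0: -6k = -276, so k = 46.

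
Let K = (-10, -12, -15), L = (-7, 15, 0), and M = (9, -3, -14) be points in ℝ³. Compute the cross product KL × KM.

KL = (3, 27, 15)
KM = (19, 9, 1)
i: 27·1 - 15·9 = 27 - 135 = -108
j: 15·19 - 3·1 = 285 - 3 = 282
k: 3·9 - 27·19 = 27 - 513 = -486
KL × KM = (-108, 282, -486)

(-108, 282, -486)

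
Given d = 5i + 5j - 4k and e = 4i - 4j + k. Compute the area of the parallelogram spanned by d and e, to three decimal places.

i: 5·1 - (-4)·(-4) = 5 - 16 = -11
j: (-4)·4 - 5·1 = -16 - 5 = -21
k: 5·(-4) - 5·4 = -20 - 20 = -40
d × e = (-11, -21, -40)
|d × e| = √((-11)² + (-21)² + (-40)²) = √2162 ≈ 46.4973

46.497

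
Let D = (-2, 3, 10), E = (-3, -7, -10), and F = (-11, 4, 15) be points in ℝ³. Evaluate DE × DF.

DE = (-1, -10, -20)
DF = (-9, 1, 5)
i: (-10)·5 - (-20)·1 = -50 - (-20) = -30
j: (-20)·(-9) - (-1)·5 = 180 - (-5) = 185
k: (-1)·1 - (-10)·(-9) = -1 - 90 = -91
DE × DF = (-30, 185, -91)

(-30, 185, -91)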